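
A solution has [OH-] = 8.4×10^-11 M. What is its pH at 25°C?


pOH = -log10([OH-]) = -log10(8.4×10^-11)
= 11 - log10(8.4) = 10.08
pH = 14 - pOH = 14 - 10.08 = 3.92

3.92


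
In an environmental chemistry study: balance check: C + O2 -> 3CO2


Equation: C + O2 -> 3CO2
Check atoms: C: 1≠3, O: 2≠6
Not balanced

No, not balanced


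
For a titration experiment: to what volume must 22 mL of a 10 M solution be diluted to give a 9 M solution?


C1V1 = C2V2
10 × 22 = 9 × V2
V2 = 220/9 = 24.44 mL

24.44 mL


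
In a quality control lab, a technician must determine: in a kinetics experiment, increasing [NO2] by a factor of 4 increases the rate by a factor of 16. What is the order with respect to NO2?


rate ∝ [NO2]^n
4^n = 16 → n = 2
Order in NO2: 2

2


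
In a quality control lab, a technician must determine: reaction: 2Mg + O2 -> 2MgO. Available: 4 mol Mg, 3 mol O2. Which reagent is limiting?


Mole ratio available / coefficient:
  Mg: 4/2 = 2.000
  O2: 3/1 = 3.000
Smaller ratio is limiting.

Mg


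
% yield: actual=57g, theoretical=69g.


% yield = actual/theoretical × 100
= 57/69 × 100
= 82.61%

82.61%


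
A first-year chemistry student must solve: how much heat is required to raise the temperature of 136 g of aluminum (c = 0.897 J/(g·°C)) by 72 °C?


q = mcΔT = 136 × 0.897 × 72
= 8783.42 J

8783.42 J


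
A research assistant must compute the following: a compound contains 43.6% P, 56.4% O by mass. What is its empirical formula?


Assume 100 g sample. Moles of each element:
  P: 43.6/30.97 = 1.408 mol
  O: 56.4/16.0 = 3.525 mol
Divide by smallest (1.408):
  P: 1.408/1.408 = 1.0
  O: 3.525/1.408 = 2.5
Multiply all ratios by 2 to obtain whole numbers.
Empirical formula: P2O5

P2O5


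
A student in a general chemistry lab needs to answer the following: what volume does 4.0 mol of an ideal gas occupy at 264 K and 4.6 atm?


PV = nRT  (R = 0.08206 L·atm/(mol·K))
V = nRT/P = 4.0×0.08206×264/4.6
= 18.838 L

18.838 L


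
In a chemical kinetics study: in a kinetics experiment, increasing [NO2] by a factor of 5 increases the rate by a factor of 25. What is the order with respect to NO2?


rate ∝ [NO2]^n
5^n = 25 → n = 2
Order in NO2: 2

2


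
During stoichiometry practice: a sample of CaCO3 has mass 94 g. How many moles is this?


M(CaCO3) = 100.09 g/mol
n = mass/M = 94/100.09 = 0.9392 mol

0.9392 mol


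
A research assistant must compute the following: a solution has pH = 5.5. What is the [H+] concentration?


[H+] = 10^(-pH) = 10^(-5.5)
= 3.16×10^-6 M

3.16×10^-6 M


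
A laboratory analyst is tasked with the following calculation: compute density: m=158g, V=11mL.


ρ = mass/volume
= 158/11
= 14.364 g/mL

14.364 g/mL


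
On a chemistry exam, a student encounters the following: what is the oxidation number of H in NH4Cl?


H is +1 with nonmetals
Oxidation number: +1

+1


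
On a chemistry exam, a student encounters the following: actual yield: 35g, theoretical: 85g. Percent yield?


% yield = actual/theoretical × 100
= 35/85 × 100
= 41.18%

41.18%


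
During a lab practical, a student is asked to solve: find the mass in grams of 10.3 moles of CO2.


M(CO2) = 44.01 g/mol
mass = n × M = 10.3 × 44.01 = 453.30 g

453.30 g


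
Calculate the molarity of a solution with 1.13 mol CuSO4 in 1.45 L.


M = n/V = 1.13/1.45 = 0.779 mol/L

0.779 M


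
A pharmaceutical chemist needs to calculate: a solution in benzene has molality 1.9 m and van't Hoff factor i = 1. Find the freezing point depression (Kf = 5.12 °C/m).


ΔTf = Kf × m × i
= 5.12 × 1.9 × 1
= 9.728 °C

9.728 °C


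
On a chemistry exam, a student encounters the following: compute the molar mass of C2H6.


M(C2H6) = 2×12.01 + 6×1.008
= 24.02 + 6.05
= 30.07 g/mol

30.07 g/mol


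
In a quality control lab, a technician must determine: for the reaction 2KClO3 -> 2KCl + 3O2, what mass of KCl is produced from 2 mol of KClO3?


Mole ratio KCl:KClO3 = 2:2
n(KCl) = 2 × 2/2 = 2.000 mol
mass = 2.000 × 74.55 = 149.1 g

149.1 g


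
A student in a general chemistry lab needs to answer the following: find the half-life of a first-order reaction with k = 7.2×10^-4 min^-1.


t½ = ln2/k = 0.693147/(7.2×10^-4 min^-1)
= 962.7 min

962.7 min


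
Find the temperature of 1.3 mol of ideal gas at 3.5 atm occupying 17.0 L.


PV = nRT  (R = 0.08206 L·atm/(mol·K))
T = PV/(nR) = 3.5×17.0/(1.3×0.08206)
= 59.50/0.106678
= 557.75 K

557.75 K


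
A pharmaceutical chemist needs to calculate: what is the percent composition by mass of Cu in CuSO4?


M(CuSO4) = 1×63.55 + 1×32.07 + 4×16.0 = 159.62 g/mol
Mass of Cu = 1 × 63.55 = 63.55 g/mol
% Cu = 63.55/159.62 × 100 = 39.81%

39.81%


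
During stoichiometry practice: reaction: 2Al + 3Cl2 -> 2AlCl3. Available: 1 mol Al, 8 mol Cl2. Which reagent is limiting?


Mole ratio available / coefficient:
  Al: 1/2 = 0.500
  Cl2: 8/3 = 2.667
Smaller ratio is limiting.

Al


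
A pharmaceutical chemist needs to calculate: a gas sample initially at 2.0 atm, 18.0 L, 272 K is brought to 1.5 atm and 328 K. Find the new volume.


P1V1/T1 = P2V2/T2
V2 = P1V1T2/(T1P2)
= 2.0×18.0×328/(272×1.5)
= 28.941 L

28.941 L


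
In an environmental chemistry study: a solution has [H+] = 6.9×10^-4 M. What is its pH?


pH = -log10([H+]) = -log10(6.9×10^-4)
= 4 - log10(6.9)
= 4 - 0.84
= 3.16

3.16


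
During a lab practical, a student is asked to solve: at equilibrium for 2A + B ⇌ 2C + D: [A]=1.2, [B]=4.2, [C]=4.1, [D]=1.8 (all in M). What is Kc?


Kc = [C]^2[D]/([A]^2[B])
= (4.1^2 × 1.8^1)/(1.2^2 × 4.2^1)
= 30.258/6.048
= 5.003

5.003


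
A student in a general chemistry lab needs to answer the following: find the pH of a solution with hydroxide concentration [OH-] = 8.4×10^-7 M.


pOH = -log10([OH-]) = -log10(8.4×10^-7)
= 7 - log10(8.4) = 6.08
pH = 14 - pOH = 14 - 6.08 = 7.92

7.92


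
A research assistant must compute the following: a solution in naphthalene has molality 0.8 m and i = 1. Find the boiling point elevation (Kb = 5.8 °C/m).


ΔTb = Kb × m × i
= 5.8 × 0.8 × 1
= 4.64 °C

4.64 °C


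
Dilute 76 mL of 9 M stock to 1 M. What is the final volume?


C1V1 = C2V2
9 × 76 = 1 × V2
V2 = 684/1 = 684.0 mL

684.0 mL


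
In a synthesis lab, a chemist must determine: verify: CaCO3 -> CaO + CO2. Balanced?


Equation: CaCO3 -> CaO + CO2
Check atoms: C: 1=1, Ca: 1=1, O: 3=3
Balanced

Yes, balanced


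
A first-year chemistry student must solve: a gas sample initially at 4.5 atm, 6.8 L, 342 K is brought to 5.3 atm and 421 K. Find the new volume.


P1V1/T1 = P2V2/T2
V2 = P1V1T2/(T1P2)
= 4.5×6.8×421/(342×5.3)
= 7.107 L

7.107 L


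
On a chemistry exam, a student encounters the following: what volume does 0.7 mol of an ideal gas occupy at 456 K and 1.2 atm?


PV = nRT  (R = 0.08206 L·atm/(mol·K))
V = nRT/P = 0.7×0.08206×456/1.2
= 21.828 L

21.828 L


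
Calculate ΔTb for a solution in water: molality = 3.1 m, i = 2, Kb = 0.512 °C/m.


ΔTb = Kb × m × i
= 0.512 × 3.1 × 2
= 3.1744 °C

3.1744 °C


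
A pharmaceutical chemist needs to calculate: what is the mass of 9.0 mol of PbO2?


M(PbO2) = 239.2 g/mol
mass = n × M = 9.0 × 239.2 = 2152.80 g

2152.80 g


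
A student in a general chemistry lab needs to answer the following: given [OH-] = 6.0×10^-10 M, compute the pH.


pOH = -log10([OH-]) = -log10(6.0×10^-10)
= 10 - log10(6.0) = 9.22
pH = 14 - pOH = 14 - 9.22 = 4.78

4.78


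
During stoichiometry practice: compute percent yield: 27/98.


% yield = actual/theoretical × 100
= 27/98 × 100
= 27.55%

27.55%


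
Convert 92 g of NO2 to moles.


M(NO2) = 46.01 g/mol
n = mass/M = 92/46.01 = 1.9996 mol

1.9996 mol


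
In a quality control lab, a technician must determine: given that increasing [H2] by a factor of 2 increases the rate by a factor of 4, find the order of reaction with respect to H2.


rate ∝ [H2]^n
2^n = 4 → n = 2
Order in H2: 2

2


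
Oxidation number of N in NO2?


x + 2(-2) = 0, so x = +4
Oxidation number: +4

+4


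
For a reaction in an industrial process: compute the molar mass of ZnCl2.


M(ZnCl2) = 1×65.38 + 2×35.45
= 65.38 + 70.9
= 136.28 g/mol

136.28 g/mol


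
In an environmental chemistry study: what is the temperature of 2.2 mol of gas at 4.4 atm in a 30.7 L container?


PV = nRT  (R = 0.08206 L·atm/(mol·K))
T = PV/(nR) = 4.4×30.7/(2.2×0.08206)
= 135.08/0.180532
= 748.23 K

748.23 K


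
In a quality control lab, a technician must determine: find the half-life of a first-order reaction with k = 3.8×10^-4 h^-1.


t½ = ln2/k = 0.693147/(3.8×10^-4 h^-1)
= 1824 h

1824 h


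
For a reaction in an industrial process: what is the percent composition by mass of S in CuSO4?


M(CuSO4) = 1×63.55 + 1×32.07 + 4×16.0 = 159.62 g/mol
Mass of S = 1 × 32.07 = 32.07 g/mol
% S = 32.07/159.62 × 100 = 20.09%

20.09%


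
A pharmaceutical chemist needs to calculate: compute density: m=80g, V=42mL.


ρ = mass/volume
= 80/42
= 1.905 g/mL

1.905 g/mL


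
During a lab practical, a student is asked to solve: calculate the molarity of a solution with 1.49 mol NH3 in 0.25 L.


M = n/V = 1.49/0.25 = 5.960 mol/L

5.960 M


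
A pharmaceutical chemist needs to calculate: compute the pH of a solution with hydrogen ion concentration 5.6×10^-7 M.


pH = -log10([H+]) = -log10(5.6×10^-7)
= 7 - log10(5.6)
= 7 - 0.75
= 6.25

6.25


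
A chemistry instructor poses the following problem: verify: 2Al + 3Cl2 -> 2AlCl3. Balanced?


Equation: 2Al + 3Cl2 -> 2AlCl3
Check atoms: Al: 2=2, Cl: 6=6
Balanced

Yes, balanced


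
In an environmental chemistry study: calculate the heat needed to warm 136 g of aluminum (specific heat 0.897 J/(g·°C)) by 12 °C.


q = mcΔT = 136 × 0.897 × 12
= 1463.90 J

1463.90 J


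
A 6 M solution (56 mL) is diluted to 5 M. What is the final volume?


C1V1 = C2V2
6 × 56 = 5 × V2
V2 = 336/5 = 67.2 mL

67.2 mL


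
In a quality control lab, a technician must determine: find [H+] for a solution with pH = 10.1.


[H+] = 10^(-pH) = 10^(-10.1)
= 7.94×10^-11 M

7.94×10^-11 M


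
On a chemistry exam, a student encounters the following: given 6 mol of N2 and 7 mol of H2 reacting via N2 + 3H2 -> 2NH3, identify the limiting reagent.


Mole ratio available / coefficient:
  N2: 6/1 = 6.000
  H2: 7/3 = 2.333
Smaller ratio is limiting.

H2


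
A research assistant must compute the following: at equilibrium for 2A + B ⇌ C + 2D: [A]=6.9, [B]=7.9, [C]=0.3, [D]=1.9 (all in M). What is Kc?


Kc = [C][D]^2/([A]^2[B])
= (0.3^1 × 1.9^2)/(6.9^2 × 7.9^1)
= 1.083/376.119
= 0.002879

0.002879


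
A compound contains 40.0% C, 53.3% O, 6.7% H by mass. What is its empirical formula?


Assume 100 g sample. Moles of each element:
  C: 40.0/12.01 = 3.331 mol
  O: 53.3/16.0 = 3.331 mol
  H: 6.7/1.008 = 6.647 mol
Divide by smallest (3.331):
  C: 3.331/3.331 = 1.0
  O: 3.331/3.331 = 1.0
  H: 6.647/3.331 = 2.0
Empirical formula: CH2O

CH2O


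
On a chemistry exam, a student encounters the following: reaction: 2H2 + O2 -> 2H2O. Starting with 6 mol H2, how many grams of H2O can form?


Mole ratio H2O:H2 = 2:2
n(H2O) = 6 × 2/2 = 6.000 mol
mass = 6.000 × 18.02 = 108.12 g

108.12 g


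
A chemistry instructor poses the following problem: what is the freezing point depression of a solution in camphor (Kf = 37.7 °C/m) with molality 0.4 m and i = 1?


ΔTf = Kf × m × i
= 37.7 × 0.4 × 1
= 15.08 °C

15.08 °C


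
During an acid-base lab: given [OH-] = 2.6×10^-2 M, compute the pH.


pOH = -log10([OH-]) = -log10(2.6×10^-2)
= 2 - log10(2.6) = 1.59
pH = 14 - pOH = 14 - 1.59 = 12.41

12.41


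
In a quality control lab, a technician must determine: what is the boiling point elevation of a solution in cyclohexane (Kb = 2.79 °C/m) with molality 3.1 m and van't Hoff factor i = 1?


ΔTb = Kb × m × i
= 2.79 × 3.1 × 1
= 8.649 °C

8.649 °C


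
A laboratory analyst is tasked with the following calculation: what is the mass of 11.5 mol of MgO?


M(MgO) = 40.31 g/mol
mass = n × M = 11.5 × 40.31 = 463.57 g

463.57 g


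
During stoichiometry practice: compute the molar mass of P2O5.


M(P2O5) = 2×30.97 + 5×16.0
= 61.94 + 80.0
= 141.94 g/mol

141.94 g/mol


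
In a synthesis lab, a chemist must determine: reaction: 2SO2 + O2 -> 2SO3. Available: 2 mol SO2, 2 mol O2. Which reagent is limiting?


Mole ratio available / coefficient:
  SO2: 2/2 = 1.000
  O2: 2/1 = 2.000
Smaller ratio is limiting.

SO2


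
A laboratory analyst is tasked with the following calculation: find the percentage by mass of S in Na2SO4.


M(Na2SO4) = 2×22.99 + 1×32.07 + 4×16.0 = 142.05 g/mol
Mass of S = 1 × 32.07 = 32.07 g/mol
% S = 32.07/142.05 × 100 = 22.58%

22.58%


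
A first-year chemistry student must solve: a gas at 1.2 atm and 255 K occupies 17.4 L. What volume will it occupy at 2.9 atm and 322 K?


P1V1/T1 = P2V2/T2
V2 = P1V1T2/(T1P2)
= 1.2×17.4×322/(255×2.9)
= 9.092 L

9.092 L


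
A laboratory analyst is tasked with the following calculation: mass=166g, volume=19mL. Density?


ρ = mass/volume
= 166/19
= 8.737 g/mL

8.737 g/mL


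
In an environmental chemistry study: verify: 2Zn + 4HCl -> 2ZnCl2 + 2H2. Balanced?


Equation: 2Zn + 4HCl -> 2ZnCl2 + 2H2
Check atoms: Cl: 4=4, H: 4=4, Zn: 2=2
Balanced

Yes, balanced


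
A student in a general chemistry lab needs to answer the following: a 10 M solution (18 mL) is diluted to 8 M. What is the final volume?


C1V1 = C2V2
10 × 18 = 8 × V2
V2 = 180/8 = 22.5 mL

22.5 mL


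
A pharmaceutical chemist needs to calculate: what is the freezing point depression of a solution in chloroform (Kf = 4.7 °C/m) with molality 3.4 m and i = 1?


ΔTf = Kf × m × i
= 4.7 × 3.4 × 1
= 15.98 °C

15.98 °C


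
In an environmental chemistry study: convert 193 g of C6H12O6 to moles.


M(C6H12O6) = 180.16 g/mol
n = mass/M = 193/180.16 = 1.0713 mol

1.0713 mol


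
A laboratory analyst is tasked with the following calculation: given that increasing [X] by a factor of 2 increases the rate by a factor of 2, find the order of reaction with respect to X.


rate ∝ [X]^n
2^n = 2 → n = 1
Order in X: 1

1


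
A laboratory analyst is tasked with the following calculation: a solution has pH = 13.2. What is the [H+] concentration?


[H+] = 10^(-pH) = 10^(-13.2)
= 6.31×10^-14 M

6.31×10^-14 M


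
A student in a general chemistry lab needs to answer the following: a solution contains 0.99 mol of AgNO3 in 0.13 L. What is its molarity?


M = n/V = 0.99/0.13 = 7.615 mol/L

7.615 M


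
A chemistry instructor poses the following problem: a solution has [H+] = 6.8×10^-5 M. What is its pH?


pH = -log10([H+]) = -log10(6.8×10^-5)
= 5 - log10(6.8)
= 5 - 0.83
= 4.17

4.17


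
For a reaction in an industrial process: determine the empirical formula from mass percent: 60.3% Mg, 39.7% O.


Assume 100 g sample. Moles of each element:
  Mg: 60.3/24.31 = 2.48 mol
  O: 39.7/16.0 = 2.481 mol
Divide by smallest (2.48):
  Mg: 2.48/2.48 = 1.0
  O: 2.481/2.48 = 1.0
Empirical formula: MgO

MgO


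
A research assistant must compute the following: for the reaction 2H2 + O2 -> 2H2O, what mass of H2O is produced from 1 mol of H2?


Mole ratio H2O:H2 = 2:2
n(H2O) = 1 × 2/2 = 1.000 mol
mass = 1.000 × 18.02 = 18.02 g

18.02 g


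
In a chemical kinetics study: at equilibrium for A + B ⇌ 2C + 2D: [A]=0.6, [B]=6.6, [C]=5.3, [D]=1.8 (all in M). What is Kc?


Kc = [C]^2[D]^2/([A][B])
= (5.3^2 × 1.8^2)/(0.6^1 × 6.6^1)
= 91.0116/3.96
= 22.98

22.98


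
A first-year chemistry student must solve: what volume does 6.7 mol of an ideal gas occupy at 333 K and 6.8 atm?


PV = nRT  (R = 0.08206 L·atm/(mol·K))
V = nRT/P = 6.7×0.08206×333/6.8
= 26.924 L

26.924 L


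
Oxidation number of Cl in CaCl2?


halide: -1
Oxidation number: -1

-1


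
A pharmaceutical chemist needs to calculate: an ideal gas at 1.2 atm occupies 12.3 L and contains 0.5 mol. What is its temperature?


PV = nRT  (R = 0.08206 L·atm/(mol·K))
T = PV/(nR) = 1.2×12.3/(0.5×0.08206)
= 14.76/0.041030
= 359.74 K

359.74 K


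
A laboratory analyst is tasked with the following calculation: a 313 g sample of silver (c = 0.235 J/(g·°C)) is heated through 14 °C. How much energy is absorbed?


q = mcΔT = 313 × 0.235 × 14
= 1029.77 J

1029.77 J


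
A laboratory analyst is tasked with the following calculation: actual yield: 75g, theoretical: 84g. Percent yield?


% yield = actual/theoretical × 100
= 75/84 × 100
= 89.29%

89.29%


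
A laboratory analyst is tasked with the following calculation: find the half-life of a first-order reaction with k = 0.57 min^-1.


t½ = ln2/k = 0.693147/(0.57 min^-1)
= 1.216 min

1.216 min


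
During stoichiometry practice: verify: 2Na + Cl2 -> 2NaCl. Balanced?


Equation: 2Na + Cl2 -> 2NaCl
Check atoms: Cl: 2=2, Na: 2=2
Balanced

Yes, balanced


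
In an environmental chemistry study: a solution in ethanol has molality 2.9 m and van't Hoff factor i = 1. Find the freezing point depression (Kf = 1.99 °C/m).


ΔTf = Kf × m × i
= 1.99 × 2.9 × 1
= 5.771 °C

5.771 °C


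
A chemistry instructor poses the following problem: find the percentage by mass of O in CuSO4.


M(CuSO4) = 1×63.55 + 1×32.07 + 4×16.0 = 159.62 g/mol
Mass of O = 4 × 16.0 = 64.00 g/mol
% O = 64.00/159.62 × 100 = 40.10%

40.10%


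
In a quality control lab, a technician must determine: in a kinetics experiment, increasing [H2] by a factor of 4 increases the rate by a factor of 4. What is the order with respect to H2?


rate ∝ [H2]^n
4^n = 4 → n = 1
Order in H2: 1

1


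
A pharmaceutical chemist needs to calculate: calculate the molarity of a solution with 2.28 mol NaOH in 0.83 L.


M = n/V = 2.28/0.83 = 2.747 mol/L

2.747 M


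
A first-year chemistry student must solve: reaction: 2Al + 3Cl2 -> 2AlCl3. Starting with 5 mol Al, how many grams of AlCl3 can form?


Mole ratio AlCl3:Al = 2:2
n(AlCl3) = 5 × 2/2 = 5.000 mol
mass = 5.000 × 133.33 = 666.65 g

666.65 g


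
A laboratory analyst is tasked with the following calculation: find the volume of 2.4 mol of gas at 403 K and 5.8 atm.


PV = nRT  (R = 0.08206 L·atm/(mol·K))
V = nRT/P = 2.4×0.08206×403/5.8
= 13.684 L

13.684 L


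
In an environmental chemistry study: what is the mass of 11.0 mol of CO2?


M(CO2) = 44.01 g/mol
mass = n × M = 11.0 × 44.01 = 484.11 g

484.11 g


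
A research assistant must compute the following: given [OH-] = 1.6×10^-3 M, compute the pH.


pOH = -log10([OH-]) = -log10(1.6×10^-3)
= 3 - log10(1.6) = 2.8
pH = 14 - pOH = 14 - 2.8 = 11.2

11.2


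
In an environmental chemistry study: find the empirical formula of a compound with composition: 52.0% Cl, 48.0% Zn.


Assume 100 g sample. Moles of each element:
  Cl: 52.0/35.45 = 1.467 mol
  Zn: 48.0/65.38 = 0.734 mol
Divide by smallest (0.734):
  Cl: 1.467/0.734 = 2.0
  Zn: 0.734/0.734 = 1.0
Empirical formula: ZnCl2

ZnCl2


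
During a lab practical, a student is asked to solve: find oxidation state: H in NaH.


H with a metal (hydride): -1
Oxidation number: -1

-1


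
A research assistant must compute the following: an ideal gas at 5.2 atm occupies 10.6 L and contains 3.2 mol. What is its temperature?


PV = nRT  (R = 0.08206 L·atm/(mol·K))
T = PV/(nR) = 5.2×10.6/(3.2×0.08206)
= 55.12/0.262592
= 209.91 K

209.91 K


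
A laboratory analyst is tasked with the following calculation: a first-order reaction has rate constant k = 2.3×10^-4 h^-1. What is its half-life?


t½ = ln2/k = 0.693147/(2.3×10^-4 h^-1)
= 3014 h

3014 h


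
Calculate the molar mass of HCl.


M(HCl) = 1×1.008 + 1×35.45
= 1.01 + 35.45
= 36.46 g/mol

36.46 g/mol


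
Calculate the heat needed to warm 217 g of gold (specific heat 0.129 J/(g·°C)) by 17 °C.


q = mcΔT = 217 × 0.129 × 17
= 475.88 J

475.88 J


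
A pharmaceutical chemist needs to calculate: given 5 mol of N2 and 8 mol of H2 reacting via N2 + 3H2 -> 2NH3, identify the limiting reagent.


Mole ratio available / coefficient:
  N2: 5/1 = 5.000
  H2: 8/3 = 2.667
Smaller ratio is limiting.

H2


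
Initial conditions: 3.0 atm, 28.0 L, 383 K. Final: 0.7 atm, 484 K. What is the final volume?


P1V1/T1 = P2V2/T2
V2 = P1V1T2/(T1P2)
= 3.0×28.0×484/(383×0.7)
= 151.645 L

151.645 L


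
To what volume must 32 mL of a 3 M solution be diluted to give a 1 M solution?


C1V1 = C2V2
3 × 32 = 1 × V2
V2 = 96/1 = 96.0 mL

96.0 mL


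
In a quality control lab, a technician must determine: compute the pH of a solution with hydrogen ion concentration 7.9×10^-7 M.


pH = -log10([H+]) = -log10(7.9×10^-7)
= 7 - log10(7.9)
= 7 - 0.9
= 6.1

6.1


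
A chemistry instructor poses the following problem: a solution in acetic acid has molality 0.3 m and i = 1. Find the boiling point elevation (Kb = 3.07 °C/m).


ΔTb = Kb × m × i
= 3.07 × 0.3 × 1
= 0.921 °C

0.921 °C


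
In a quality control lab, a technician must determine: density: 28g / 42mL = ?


ρ = mass/volume
= 28/42
= 0.667 g/mL

0.667 g/mL


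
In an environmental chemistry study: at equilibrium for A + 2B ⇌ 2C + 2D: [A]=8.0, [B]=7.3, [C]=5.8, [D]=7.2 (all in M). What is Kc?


Kc = [C]^2[D]^2/([A][B]^2)
= (5.8^2 × 7.2^2)/(8.0^1 × 7.3^2)
= 1743.8976/426.32
= 4.091

4.091


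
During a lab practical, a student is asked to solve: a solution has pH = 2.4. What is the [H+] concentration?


[H+] = 10^(-pH) = 10^(-2.4)
= 3.98×10^-3 M

3.98×10^-3 M


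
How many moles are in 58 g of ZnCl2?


M(ZnCl2) = 136.28 g/mol
n = mass/M = 58/136.28 = 0.4256 mol

0.4256 mol


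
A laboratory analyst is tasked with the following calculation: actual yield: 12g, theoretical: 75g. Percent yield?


% yield = actual/theoretical × 100
= 12/75 × 100
= 16.0%

16.0%


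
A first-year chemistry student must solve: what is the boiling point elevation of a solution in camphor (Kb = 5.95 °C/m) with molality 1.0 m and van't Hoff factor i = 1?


ΔTb = Kb × m × i
= 5.95 × 1.0 × 1
= 5.95 °C

5.95 °C


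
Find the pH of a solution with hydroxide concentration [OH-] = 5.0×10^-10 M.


pOH = -log10([OH-]) = -log10(5.0×10^-10)
= 10 - log10(5.0) = 9.3
pH = 14 - pOH = 14 - 9.3 = 4.7

4.7


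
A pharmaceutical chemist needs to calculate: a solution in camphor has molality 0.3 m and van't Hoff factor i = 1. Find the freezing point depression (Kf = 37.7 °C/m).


ΔTf = Kf × m × i
= 37.7 × 0.3 × 1
= 11.31 °C

11.31 °C


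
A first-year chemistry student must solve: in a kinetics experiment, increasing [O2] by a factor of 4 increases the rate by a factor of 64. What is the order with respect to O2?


rate ∝ [O2]^n
4^n = 64 → n = 3
Order in O2: 3

3


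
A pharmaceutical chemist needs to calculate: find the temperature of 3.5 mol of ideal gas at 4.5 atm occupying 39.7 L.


PV = nRT  (R = 0.08206 L·atm/(mol·K))
T = PV/(nR) = 4.5×39.7/(3.5×0.08206)
= 178.65/0.287210
= 622.02 K

622.02 K


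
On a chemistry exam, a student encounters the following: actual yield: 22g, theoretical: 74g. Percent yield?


% yield = actual/theoretical × 100
= 22/74 × 100
= 29.73%

29.73%


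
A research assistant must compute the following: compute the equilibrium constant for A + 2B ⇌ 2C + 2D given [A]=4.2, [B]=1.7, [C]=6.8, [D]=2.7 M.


Kc = [C]^2[D]^2/([A][B]^2)
= (6.8^2 × 2.7^2)/(4.2^1 × 1.7^2)
= 337.0896/12.138
= 27.77

27.77


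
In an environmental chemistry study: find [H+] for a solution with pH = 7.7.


[H+] = 10^(-pH) = 10^(-7.7)
= 2.0×10^-8 M

2.0×10^-8 M


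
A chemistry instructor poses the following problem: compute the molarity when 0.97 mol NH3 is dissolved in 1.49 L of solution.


M = n/V = 0.97/1.49 = 0.651 mol/L

0.651 M


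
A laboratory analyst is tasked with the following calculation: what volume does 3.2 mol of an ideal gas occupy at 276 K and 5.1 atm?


PV = nRT  (R = 0.08206 L·atm/(mol·K))
V = nRT/P = 3.2×0.08206×276/5.1
= 14.211 L

14.211 L


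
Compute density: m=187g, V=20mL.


ρ = mass/volume
= 187/20
= 9.35 g/mL

9.35 g/mL


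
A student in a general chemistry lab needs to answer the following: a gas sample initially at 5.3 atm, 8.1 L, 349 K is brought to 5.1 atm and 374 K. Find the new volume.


P1V1/T1 = P2V2/T2
V2 = P1V1T2/(T1P2)
= 5.3×8.1×374/(349×5.1)
= 9.021 L

9.021 L


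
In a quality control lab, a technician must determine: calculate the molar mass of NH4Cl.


M(NH4Cl) = 1×14.01 + 4×1.008 + 1×35.45
= 14.01 + 4.03 + 35.45
= 53.49 g/mol

53.49 g/mol


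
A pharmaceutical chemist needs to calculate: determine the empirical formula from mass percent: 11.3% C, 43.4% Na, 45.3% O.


Assume 100 g sample. Moles of each element:
  C: 11.3/12.01 = 0.941 mol
  Na: 43.4/22.99 = 1.888 mol
  O: 45.3/16.0 = 2.831 mol
Divide by smallest (0.941):
  C: 0.941/0.941 = 1.0
  Na: 1.888/0.941 = 2.01
  O: 2.831/0.941 = 3.01
Empirical formula: Na2CO3

Na2CO3


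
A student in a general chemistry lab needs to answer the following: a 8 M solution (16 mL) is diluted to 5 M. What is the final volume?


C1V1 = C2V2
8 × 16 = 5 × V2
V2 = 128/5 = 25.6 mL

25.6 mL


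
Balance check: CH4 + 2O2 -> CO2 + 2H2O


Equation: CH4 + 2O2 -> CO2 + 2H2O
Check atoms: C: 1=1, H: 4=4, O: 4=4
Balanced

Yes, balanced


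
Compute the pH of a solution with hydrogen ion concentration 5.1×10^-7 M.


pH = -log10([H+]) = -log10(5.1×10^-7)
= 7 - log10(5.1)
= 7 - 0.71
= 6.29

6.29


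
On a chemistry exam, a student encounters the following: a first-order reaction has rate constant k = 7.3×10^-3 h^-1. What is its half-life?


t½ = ln2/k = 0.693147/(7.3×10^-3 h^-1)
= 94.95 h

94.95 h


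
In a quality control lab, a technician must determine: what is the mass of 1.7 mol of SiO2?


M(SiO2) = 60.09 g/mol
mass = n × M = 1.7 × 60.09 = 102.15 g

102.15 g


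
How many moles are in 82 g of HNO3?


M(HNO3) = 63.02 g/mol
n = mass/M = 82/63.02 = 1.3012 mol

1.3012 mol


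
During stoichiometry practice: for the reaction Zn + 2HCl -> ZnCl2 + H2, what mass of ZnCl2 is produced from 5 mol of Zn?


Mole ratio ZnCl2:Zn = 1:1
n(ZnCl2) = 5 × 1/1 = 5.000 mol
mass = 5.000 × 136.28 = 681.4 g

681.4 g


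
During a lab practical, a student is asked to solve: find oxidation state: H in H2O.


H is +1 with nonmetals
Oxidation number: +1

+1


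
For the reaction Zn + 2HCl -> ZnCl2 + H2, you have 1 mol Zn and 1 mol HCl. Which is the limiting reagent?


Mole ratio available / coefficient:
  Zn: 1/1 = 1.000
  HCl: 1/2 = 0.500
Smaller ratio is limiting.

HCl


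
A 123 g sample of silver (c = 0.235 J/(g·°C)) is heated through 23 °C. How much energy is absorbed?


q = mcΔT = 123 × 0.235 × 23
= 664.82 J

664.82 J


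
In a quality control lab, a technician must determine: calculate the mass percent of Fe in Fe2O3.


M(Fe2O3) = 2×55.85 + 3×16.0 = 159.70 g/mol
Mass of Fe = 2 × 55.85 = 111.70 g/mol
% Fe = 111.70/159.70 × 100 = 69.94%

69.94%


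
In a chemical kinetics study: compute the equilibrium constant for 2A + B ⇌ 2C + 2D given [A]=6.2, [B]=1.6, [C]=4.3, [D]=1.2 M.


Kc = [C]^2[D]^2/([A]^2[B])
= (4.3^2 × 1.2^2)/(6.2^2 × 1.6^1)
= 26.6256/61.504
= 0.4329

0.4329


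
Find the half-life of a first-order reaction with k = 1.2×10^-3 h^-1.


t½ = ln2/k = 0.693147/(1.2×10^-3 h^-1)
= 577.6 h

577.6 h


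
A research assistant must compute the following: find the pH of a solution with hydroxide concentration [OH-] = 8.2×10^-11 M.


pOH = -log10([OH-]) = -log10(8.2×10^-11)
= 11 - log10(8.2) = 10.09
pH = 14 - pOH = 14 - 10.09 = 3.91

3.91


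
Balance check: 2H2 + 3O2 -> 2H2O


Equation: 2H2 + 3O2 -> 2H2O
Check atoms: H: 4=4, O: 6≠2
Not balanced

No, not balanced


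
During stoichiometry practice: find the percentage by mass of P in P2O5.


M(P2O5) = 2×30.97 + 5×16.0 = 141.94 g/mol
Mass of P = 2 × 30.97 = 61.94 g/mol
% P = 61.94/141.94 × 100 = 43.64%

43.64%


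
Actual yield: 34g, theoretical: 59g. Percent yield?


% yield = actual/theoretical × 100
= 34/59 × 100
= 57.63%

57.63%


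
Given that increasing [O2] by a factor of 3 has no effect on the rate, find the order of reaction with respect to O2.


rate ∝ [O2]^n
rate ∝ [O2]^0
Order in O2: 0

0


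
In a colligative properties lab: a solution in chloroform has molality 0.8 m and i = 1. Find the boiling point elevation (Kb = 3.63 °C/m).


ΔTb = Kb × m × i
= 3.63 × 0.8 × 1
= 2.904 °C

2.904 °C


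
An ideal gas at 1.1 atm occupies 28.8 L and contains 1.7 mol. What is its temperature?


PV = nRT  (R = 0.08206 L·atm/(mol·K))
T = PV/(nR) = 1.1×28.8/(1.7×0.08206)
= 31.68/0.139502
= 227.09 K

227.09 K


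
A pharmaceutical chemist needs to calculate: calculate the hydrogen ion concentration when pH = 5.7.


[H+] = 10^(-pH) = 10^(-5.7)
= 2.0×10^-6 M

2.0×10^-6 M


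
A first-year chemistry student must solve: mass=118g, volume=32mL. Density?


ρ = mass/volume
= 118/32
= 3.688 g/mL

3.688 g/mL


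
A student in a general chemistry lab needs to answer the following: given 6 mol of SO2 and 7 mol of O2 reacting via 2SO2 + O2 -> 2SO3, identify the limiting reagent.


Mole ratio available / coefficient:
  SO2: 6/2 = 3.000
  O2: 7/1 = 7.000
Smaller ratio is limiting.

SO2


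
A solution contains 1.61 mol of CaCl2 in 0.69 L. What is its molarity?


M = n/V = 1.61/0.69 = 2.333 mol/L

2.333 M


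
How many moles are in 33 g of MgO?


M(MgO) = 40.31 g/mol
n = mass/M = 33/40.31 = 0.8187 mol

0.8187 mol


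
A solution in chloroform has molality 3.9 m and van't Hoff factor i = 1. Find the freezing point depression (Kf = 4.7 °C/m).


ΔTf = Kf × m × i
= 4.7 × 3.9 × 1
= 18.33 °C

18.33 °C


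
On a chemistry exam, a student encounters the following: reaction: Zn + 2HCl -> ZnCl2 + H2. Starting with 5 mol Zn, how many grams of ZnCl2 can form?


Mole ratio ZnCl2:Zn = 1:1
n(ZnCl2) = 5 × 1/1 = 5.000 mol
mass = 5.000 × 136.28 = 681.4 g

681.4 g


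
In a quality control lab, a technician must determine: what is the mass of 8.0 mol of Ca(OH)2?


M(Ca(OH)2) = 74.1 g/mol
mass = n × M = 8.0 × 74.1 = 592.80 g

592.80 g


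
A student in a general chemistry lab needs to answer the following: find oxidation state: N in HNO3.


(+1) + x + 3(-2) = 0, so x = +5
Oxidation number: +5

+5


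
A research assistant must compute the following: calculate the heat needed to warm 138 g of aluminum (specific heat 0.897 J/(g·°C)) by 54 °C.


q = mcΔT = 138 × 0.897 × 54
= 6684.44 J

6684.44 J


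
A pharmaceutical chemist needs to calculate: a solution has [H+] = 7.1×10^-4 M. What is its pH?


pH = -log10([H+]) = -log10(7.1×10^-4)
= 4 - log10(7.1)
= 4 - 0.85
= 3.15

3.15


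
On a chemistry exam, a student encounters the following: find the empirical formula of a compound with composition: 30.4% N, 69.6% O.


Assume 100 g sample. Moles of each element:
  N: 30.4/14.01 = 2.17 mol
  O: 69.6/16.0 = 4.35 mol
Divide by smallest (2.17):
  N: 2.17/2.17 = 1.0
  O: 4.35/2.17 = 2.0
Empirical formula: NO2

NO2


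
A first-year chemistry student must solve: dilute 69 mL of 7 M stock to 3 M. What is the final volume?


C1V1 = C2V2
7 × 69 = 3 × V2
V2 = 483/3 = 161.0 mL

161.0 mL


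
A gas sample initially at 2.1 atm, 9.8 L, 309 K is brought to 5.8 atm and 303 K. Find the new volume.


P1V1/T1 = P2V2/T2
V2 = P1V1T2/(T1P2)
= 2.1×9.8×303/(309×5.8)
= 3.479 L

3.479 L


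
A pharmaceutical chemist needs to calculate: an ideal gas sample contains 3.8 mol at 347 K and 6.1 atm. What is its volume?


PV = nRT  (R = 0.08206 L·atm/(mol·K))
V = nRT/P = 3.8×0.08206×347/6.1
= 17.738 L

17.738 L


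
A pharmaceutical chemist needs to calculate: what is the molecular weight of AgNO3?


M(AgNO3) = 1×107.87 + 1×14.01 + 3×16.0
= 107.87 + 14.01 + 48.0
= 169.88 g/mol

169.88 g/mol


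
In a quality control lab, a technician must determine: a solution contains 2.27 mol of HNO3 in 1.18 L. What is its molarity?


M = n/V = 2.27/1.18 = 1.924 mol/L

1.924 M


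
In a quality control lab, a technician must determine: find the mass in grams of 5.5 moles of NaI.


M(NaI) = 149.89 g/mol
mass = n × M = 5.5 × 149.89 = 824.40 g

824.40 g


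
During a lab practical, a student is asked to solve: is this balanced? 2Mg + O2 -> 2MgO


Equation: 2Mg + O2 -> 2MgO
Check atoms: Mg: 2=2, O: 2=2
Balanced

Yes, balanced


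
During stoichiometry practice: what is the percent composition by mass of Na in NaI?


M(NaI) = 1×22.99 + 1×126.9 = 149.89 g/mol
Mass of Na = 1 × 22.99 = 22.99 g/mol
% Na = 22.99/149.89 × 100 = 15.34%

15.34%


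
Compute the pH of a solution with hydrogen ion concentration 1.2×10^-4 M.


pH = -log10([H+]) = -log10(1.2×10^-4)
= 4 - log10(1.2)
= 4 - 0.08
= 3.92

3.92


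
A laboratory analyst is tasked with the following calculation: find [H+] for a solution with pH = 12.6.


[H+] = 10^(-pH) = 10^(-12.6)
= 2.51×10^-13 M

2.51×10^-13 M


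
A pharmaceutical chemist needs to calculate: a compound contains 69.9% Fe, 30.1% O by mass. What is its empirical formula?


Assume 100 g sample. Moles of each element:
  Fe: 69.9/55.85 = 1.252 mol
  O: 30.1/16.0 = 1.881 mol
Divide by smallest (1.252):
  Fe: 1.252/1.252 = 1.0
  O: 1.881/1.252 = 1.5
Multiply all ratios by 2 to obtain whole numbers.
Empirical formula: Fe2O3

Fe2O3


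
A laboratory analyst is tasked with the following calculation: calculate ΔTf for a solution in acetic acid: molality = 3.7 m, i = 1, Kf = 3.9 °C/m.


ΔTf = Kf × m × i
= 3.9 × 3.7 × 1
= 14.43 °C

14.43 °C


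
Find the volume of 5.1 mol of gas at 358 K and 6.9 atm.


PV = nRT  (R = 0.08206 L·atm/(mol·K))
V = nRT/P = 5.1×0.08206×358/6.9
= 21.714 L

21.714 L


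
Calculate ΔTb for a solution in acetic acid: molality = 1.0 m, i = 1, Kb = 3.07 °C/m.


ΔTb = Kb × m × i
= 3.07 × 1.0 × 1
= 3.07 °C

3.07 °C


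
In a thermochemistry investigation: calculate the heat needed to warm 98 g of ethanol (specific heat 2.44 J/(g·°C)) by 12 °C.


q = mcΔT = 98 × 2.44 × 12
= 2869.44 J

2869.44 J


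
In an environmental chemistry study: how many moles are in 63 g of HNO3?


M(HNO3) = 63.02 g/mol
n = mass/M = 63/63.02 = 0.9997 mol

0.9997 mol


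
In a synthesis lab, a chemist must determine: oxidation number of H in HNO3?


H is +1 with nonmetals
Oxidation number: +1

+1


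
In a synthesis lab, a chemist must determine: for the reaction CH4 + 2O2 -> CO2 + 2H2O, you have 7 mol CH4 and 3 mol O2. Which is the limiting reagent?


Mole ratio available / coefficient:
  CH4: 7/1 = 7.000
  O2: 3/2 = 1.500
Smaller ratio is limiting.

O2


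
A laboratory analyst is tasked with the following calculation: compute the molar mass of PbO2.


M(PbO2) = 1×207.2 + 2×16.0
= 207.2 + 32.0
= 239.2 g/mol

239.2 g/mol


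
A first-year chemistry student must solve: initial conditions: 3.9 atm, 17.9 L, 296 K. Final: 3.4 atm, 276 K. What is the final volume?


P1V1/T1 = P2V2/T2
V2 = P1V1T2/(T1P2)
= 3.9×17.9×276/(296×3.4)
= 19.145 L

19.145 L


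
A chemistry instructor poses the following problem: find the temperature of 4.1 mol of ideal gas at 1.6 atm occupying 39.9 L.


PV = nRT  (R = 0.08206 L·atm/(mol·K))
T = PV/(nR) = 1.6×39.9/(4.1×0.08206)
= 63.84/0.336446
= 189.75 K

189.75 K


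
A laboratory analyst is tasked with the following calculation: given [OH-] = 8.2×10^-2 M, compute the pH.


pOH = -log10([OH-]) = -log10(8.2×10^-2)
= 2 - log10(8.2) = 1.09
pH = 14 - pOH = 14 - 1.09 = 12.91

12.91


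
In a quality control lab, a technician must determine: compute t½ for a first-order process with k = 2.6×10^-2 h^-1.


t½ = ln2/k = 0.693147/(2.6×10^-2 h^-1)
= 26.66 h

26.66 h


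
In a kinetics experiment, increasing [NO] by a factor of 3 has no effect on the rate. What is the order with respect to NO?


rate ∝ [NO]^n
rate ∝ [NO]^0
Order in NO: 0

0


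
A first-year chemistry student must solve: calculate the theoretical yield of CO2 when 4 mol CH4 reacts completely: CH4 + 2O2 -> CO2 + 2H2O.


Mole ratio CO2:CH4 = 1:1
n(CO2) = 4 × 1/1 = 4.000 mol
mass = 4.000 × 44.01 = 176.04 g

176.04 g


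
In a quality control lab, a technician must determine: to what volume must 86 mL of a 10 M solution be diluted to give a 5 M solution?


C1V1 = C2V2
10 × 86 = 5 × V2
V2 = 860/5 = 172.0 mL

172.0 mL


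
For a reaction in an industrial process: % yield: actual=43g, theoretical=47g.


% yield = actual/theoretical × 100
= 43/47 × 100
= 91.49%

91.49%


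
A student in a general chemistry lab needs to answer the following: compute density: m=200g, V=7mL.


ρ = mass/volume
= 200/7
= 28.571 g/mL

28.571 g/mL


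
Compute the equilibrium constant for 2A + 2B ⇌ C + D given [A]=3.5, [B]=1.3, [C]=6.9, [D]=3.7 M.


Kc = [C][D]/([A]^2[B]^2)
= (6.9^1 × 3.7^1)/(3.5^2 × 1.3^2)
= 25.53/20.7025
= 1.233

1.233


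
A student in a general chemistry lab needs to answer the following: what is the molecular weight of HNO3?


M(HNO3) = 1×1.008 + 1×14.01 + 3×16.0
= 1.01 + 14.01 + 48.0
= 63.02 g/mol

63.02 g/mol


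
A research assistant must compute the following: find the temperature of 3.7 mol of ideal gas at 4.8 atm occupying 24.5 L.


PV = nRT  (R = 0.08206 L·atm/(mol·K))
T = PV/(nR) = 4.8×24.5/(3.7×0.08206)
= 117.60/0.303622
= 387.32 K

387.32 K


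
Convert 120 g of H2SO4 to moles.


M(H2SO4) = 98.09 g/mol
n = mass/M = 120/98.09 = 1.2234 mol

1.2234 mol


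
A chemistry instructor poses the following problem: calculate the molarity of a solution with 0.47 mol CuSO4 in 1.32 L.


M = n/V = 0.47/1.32 = 0.356 mol/L

0.356 M


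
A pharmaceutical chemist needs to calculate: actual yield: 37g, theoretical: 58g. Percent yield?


% yield = actual/theoretical × 100
= 37/58 × 100
= 63.79%

63.79%


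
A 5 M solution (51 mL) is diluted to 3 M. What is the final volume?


C1V1 = C2V2
5 × 51 = 3 × V2
V2 = 255/3 = 85.0 mL

85.0 mL


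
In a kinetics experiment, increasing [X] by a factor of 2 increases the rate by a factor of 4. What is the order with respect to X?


rate ∝ [X]^n
2^n = 4 → n = 2
Order in X: 2

2


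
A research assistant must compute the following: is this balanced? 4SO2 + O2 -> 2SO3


Equation: 4SO2 + O2 -> 2SO3
Check atoms: O: 10≠6, S: 4≠2
Not balanced

No, not balanced


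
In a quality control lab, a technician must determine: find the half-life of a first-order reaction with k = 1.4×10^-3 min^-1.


t½ = ln2/k = 0.693147/(1.4×10^-3 min^-1)
= 495.1 min

495.1 min


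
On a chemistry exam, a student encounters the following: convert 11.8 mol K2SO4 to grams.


M(K2SO4) = 174.27 g/mol
mass = n × M = 11.8 × 174.27 = 2056.39 g

2056.39 g


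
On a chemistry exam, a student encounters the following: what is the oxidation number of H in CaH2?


H with a metal (hydride): -1
Oxidation number: -1

-1


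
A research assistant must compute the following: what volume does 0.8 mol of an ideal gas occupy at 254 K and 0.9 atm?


PV = nRT  (R = 0.08206 L·atm/(mol·K))
V = nRT/P = 0.8×0.08206×254/0.9
= 18.527 L

18.527 L


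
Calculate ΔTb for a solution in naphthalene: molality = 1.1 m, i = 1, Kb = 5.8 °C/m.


ΔTb = Kb × m × i
= 5.8 × 1.1 × 1
= 6.38 °C

6.38 °C
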